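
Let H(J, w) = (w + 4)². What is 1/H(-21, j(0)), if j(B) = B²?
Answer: 1/16 ≈ 0.062500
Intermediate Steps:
H(J, w) = (4 + w)²
1/H(-21, j(0)) = 1/((4 + 0²)²) = 1/((4 + 0)²) = 1/(4²) = 1/16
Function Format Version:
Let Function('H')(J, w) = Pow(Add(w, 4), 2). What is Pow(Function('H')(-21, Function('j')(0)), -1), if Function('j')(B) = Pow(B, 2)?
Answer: Rational(1, 16) ≈ 0.062500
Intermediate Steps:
Function('H')(J, w) = Pow(Add(4, w), 2)
Pow(Function('H')(-21, Function('j')(0)), -1) = Pow(Pow(Add(4, Pow(0, 2)), 2), -1) = Pow(Pow(Add(4, 0), 2), -1) = Pow(Pow(4, 2), -1) = Pow(16, -1) = Rational(1, 16)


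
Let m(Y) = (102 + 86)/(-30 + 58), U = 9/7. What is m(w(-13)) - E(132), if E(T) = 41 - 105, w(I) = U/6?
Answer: 495/7 ≈ 70.714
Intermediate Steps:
U = 9/7 (U = 9*(⅐) = 9/7 ≈ 1.2857)
w(I) = 3/14 (w(I) = (9/7)/6 = (9/7)*(⅙) = 3/14)
E(T) = -64
m(Y) = 47/7 (m(Y) = 188/28 = 188*(1/28) = 47/7)
m(w(-13)) - E(132) = 47/7 - 1*(-64) = 47/7 + 64 = 495/7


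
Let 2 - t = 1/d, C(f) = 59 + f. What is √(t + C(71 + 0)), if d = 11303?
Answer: √16864019485/11303 ≈ 11.489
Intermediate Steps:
t = 22605/11303 (t = 2 - 1/11303 = 22605/11303 ≈ 1.9999)
√(t + C(71 + 0)) = √(22605/11303 + (59 + (71 + 0))) = √(22605/11303 + (59 + 71)) = √(22605/11303 + 130) = √(1491995/11303) = √16864019485/11303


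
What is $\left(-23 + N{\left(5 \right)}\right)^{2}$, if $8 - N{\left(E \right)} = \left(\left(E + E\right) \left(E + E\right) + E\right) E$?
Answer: $291600$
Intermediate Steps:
$N{\left(E \right)} = 8 - E \left(E + 4 E^{2}\right)$ ($N{\left(E \right)} = 8 - \left(\left(E + E\right) \left(E + E\right) + E\right) E = 8 - \left(2 E 2 E + E\right) E = 8 - \left(4 E^{2} + E\right) E = 8 - \left(E + 4 E^{2}\right) E = 8 - E \left(E + 4 E^{2}\right)$)
$\left(-23 + N{\left(5 \right)}\right)^{2} = \left(-23 - \left(17 + 500\right)\right)^{2} = \left(-23 - 517\right)^{2} = \left(-540\right)^{2} = 291600$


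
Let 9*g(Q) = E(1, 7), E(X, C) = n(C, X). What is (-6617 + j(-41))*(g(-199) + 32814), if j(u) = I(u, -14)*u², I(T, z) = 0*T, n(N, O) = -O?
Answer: -1954165525/9 ≈ -2.1713e+8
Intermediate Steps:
I(T, z) = 0
E(X, C) = -X
g(Q) = -⅑ (g(Q) = (-1*1)/9 = (⅑)*(-1) = -⅑)
j(u) = 0 (j(u) = 0*u² = 0)
(-6617 + j(-41))*(g(-199) + 32814) = (-6617 + 0)*(-⅑ + 32814) = -6617*295325/9 = -1954165525/9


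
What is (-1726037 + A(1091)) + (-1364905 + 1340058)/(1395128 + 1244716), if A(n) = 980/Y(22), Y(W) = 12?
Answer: -4556252855815/2639844 ≈ -1.7260e+6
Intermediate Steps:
A(n) = 245/3 (A(n) = 980/12 = 980*(1/12) = 245/3)
(-1726037 + A(1091)) + (-1364905 + 1340058)/(1395128 + 1244716) = (-1726037 + 245/3) + (-1364905 + 1340058)/(1395128 + 1244716) = -5177866/3 - 24847/2639844 = -4556252855815/2639844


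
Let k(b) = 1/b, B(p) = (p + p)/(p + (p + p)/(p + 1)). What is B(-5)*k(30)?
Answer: 2/15 ≈ 0.13333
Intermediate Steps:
B(p) = 2*p/(p + 2*p/(1 + p)) (B(p) = (2*p)/(p + (2*p)/(1 + p)) = (2*p)/(p + 2*p/(1 + p)) = 2*p/(p + 2*p/(1 + p)))
B(-5)*k(30) = (2*(1 - 5)/(3 - 5))/30 = (2*(-4)/(-2))*(1/30) = (2*(-1/2)*(-4))*(1/30) = 4*(1/30) = 2/15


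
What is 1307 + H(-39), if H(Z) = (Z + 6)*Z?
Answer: 2594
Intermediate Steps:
H(Z) = Z*(6 + Z) (H(Z) = (6 + Z)*Z = Z*(6 + Z))
1307 + H(-39) = 1307 - 39*(6 - 39) = 1307 - 39*(-33) = 1307 + 1287 = 2594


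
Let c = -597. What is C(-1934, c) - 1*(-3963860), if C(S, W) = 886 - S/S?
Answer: 3964745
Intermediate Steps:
C(S, W) = 885 (C(S, W) = 886 - 1*1 = 886 - 1 = 885)
C(-1934, c) - 1*(-3963860) = 885 - 1*(-3963860) = 885 + 3963860 = 3964745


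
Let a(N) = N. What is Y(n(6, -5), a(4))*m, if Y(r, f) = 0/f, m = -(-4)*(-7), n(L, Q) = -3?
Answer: 0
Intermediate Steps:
m = -28 (m = -4*7 = -28)
Y(r, f) = 0
Y(n(6, -5), a(4))*m = 0*(-28) = 0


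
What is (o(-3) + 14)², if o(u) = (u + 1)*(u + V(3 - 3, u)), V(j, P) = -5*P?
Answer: 100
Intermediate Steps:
o(u) = -4*u*(1 + u) (o(u) = (u + 1)*(u - 5*u) = (1 + u)*(-4*u) = -4*u*(1 + u))
(o(-3) + 14)² = (4*(-3)*(-1 - 1*(-3)) + 14)² = (4*(-3)*(-1 + 3) + 14)² = (4*(-3)*2 + 14)² = (-24 + 14)² = (-10)² = 100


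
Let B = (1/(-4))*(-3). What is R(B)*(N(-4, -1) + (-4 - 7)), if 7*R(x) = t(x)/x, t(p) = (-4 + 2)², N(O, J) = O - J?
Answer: -32/3 ≈ -10.667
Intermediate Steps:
t(p) = 4 (t(p) = (-2)² = 4)
B = ¾ (B = (1*(-¼))*(-3) = -¼*(-3) = ¾ ≈ 0.75000)
R(x) = 4/(7*x) (R(x) = (4/x)/7 = 4/(7*x))
R(B)*(N(-4, -1) + (-4 - 7)) = (4/(7*(¾)))*((-4 - 1*(-1)) + (-4 - 7)) = ((4/7)*(4/3))*((-4 + 1) - 11) = 16*(-3 - 11)/21 = (16/21)*(-14) = -32/3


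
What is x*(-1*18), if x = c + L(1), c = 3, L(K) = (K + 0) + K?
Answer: -90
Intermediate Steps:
L(K) = 2*K (L(K) = K + K = 2*K)
x = 5 (x = 3 + 2*1 = 3 + 2 = 5)
x*(-1*18) = 5*(-1*18) = 5*(-18) = -90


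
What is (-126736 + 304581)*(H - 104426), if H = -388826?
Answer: -87722401940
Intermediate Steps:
(-126736 + 304581)*(H - 104426) = (-126736 + 304581)*(-388826 - 104426) = 177845*(-493252) = -87722401940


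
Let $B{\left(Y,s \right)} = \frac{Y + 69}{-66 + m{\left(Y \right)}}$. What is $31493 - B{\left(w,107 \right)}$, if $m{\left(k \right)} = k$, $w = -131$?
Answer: $\frac{6204059}{197} \approx 31493.0$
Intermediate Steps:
$B{\left(Y,s \right)} = \frac{69 + Y}{-66 + Y}$ ($B{\left(Y,s \right)} = \frac{Y + 69}{-66 + Y} = \frac{69 + Y}{-66 + Y}$)
$31493 - B{\left(w,107 \right)} = 31493 - \frac{69 - 131}{-66 - 131} = 31493 - \frac{1}{-197} \left(-62\right) = 31493 - \left(- \frac{1}{197}\right) \left(-62\right) = 31493 - \frac{62}{197} = \frac{6204059}{197}$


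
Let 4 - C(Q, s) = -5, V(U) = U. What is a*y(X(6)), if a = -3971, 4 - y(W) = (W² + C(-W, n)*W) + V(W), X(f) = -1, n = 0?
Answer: -51623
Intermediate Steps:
C(Q, s) = 9 (C(Q, s) = 4 - 1*(-5) = 4 + 5 = 9)
y(W) = 4 - W² - 10*W (y(W) = 4 - ((W² + 9*W) + W) = 4 - (W² + 10*W) = 4 + (-W² - 10*W) = 4 - W² - 10*W)
a*y(X(6)) = -3971*(4 - 1*(-1)² - 10*(-1)) = -3971*(4 - 1*1 + 10) = -3971*(4 - 1 + 10) = -3971*13 = -51623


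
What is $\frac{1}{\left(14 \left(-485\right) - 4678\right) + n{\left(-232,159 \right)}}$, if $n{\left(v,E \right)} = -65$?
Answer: $- \frac{1}{11533} \approx -8.6708 \cdot 10^{-5}$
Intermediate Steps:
$\frac{1}{\left(14 \left(-485\right) - 4678\right) + n{\left(-232,159 \right)}} = \frac{1}{\left(14 \left(-485\right) - 4678\right) - 65} = \frac{1}{\left(-6790 - 4678\right) - 65} = \frac{1}{-11468 - 65} = \frac{1}{-11533} = - \frac{1}{11533}$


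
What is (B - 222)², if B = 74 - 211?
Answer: 128881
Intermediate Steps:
B = -137
(B - 222)² = (-137 - 222)² = (-359)² = 128881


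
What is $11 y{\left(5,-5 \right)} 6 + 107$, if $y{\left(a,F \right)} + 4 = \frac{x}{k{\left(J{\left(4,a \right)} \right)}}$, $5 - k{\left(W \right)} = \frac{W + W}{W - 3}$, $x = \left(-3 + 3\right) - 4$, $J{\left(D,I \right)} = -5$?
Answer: $- \frac{1137}{5} \approx -227.4$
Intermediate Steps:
$x = -4$ ($x = 0 - 4 = -4$)
$k{\left(W \right)} = 5 - \frac{2 W}{-3 + W}$ ($k{\left(W \right)} = 5 - \frac{W + W}{W - 3} = 5 - \frac{2 W}{-3 + W}$)
$y{\left(a,F \right)} = - \frac{76}{15}$ ($y{\left(a,F \right)} = -4 - \frac{4}{3 \frac{1}{-3 - 5} \left(-5 - 5\right)} = -4 - \frac{4}{3 \frac{1}{-8} \left(-10\right)} = -4 - \frac{4}{3 \left(- \frac{1}{8}\right) \left(-10\right)} = -4 - \frac{4}{\frac{15}{4}} = -4 - \frac{16}{15} = - \frac{76}{15}$)
$11 y{\left(5,-5 \right)} 6 + 107 = 11 \left(\left(- \frac{76}{15}\right) 6\right) + 107 = 11 \left(- \frac{152}{5}\right) + 107 = - \frac{1672}{5} + 107 = - \frac{1137}{5}$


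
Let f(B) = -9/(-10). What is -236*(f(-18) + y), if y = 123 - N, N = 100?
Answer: -28202/5 ≈ -5640.4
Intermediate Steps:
f(B) = 9/10 (f(B) = -9*(-⅒) = 9/10)
y = 23 (y = 123 - 1*100 = 123 - 100 = 23)
-236*(f(-18) + y) = -236*(9/10 + 23) = -236*239/10 = -28202/5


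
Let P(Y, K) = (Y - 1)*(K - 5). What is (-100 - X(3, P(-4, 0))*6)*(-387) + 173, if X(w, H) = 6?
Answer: 52805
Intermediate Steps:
P(Y, K) = (-1 + Y)*(-5 + K)
(-100 - X(3, P(-4, 0))*6)*(-387) + 173 = (-100 - 1*6*6)*(-387) + 173 = (-100 - 6*6)*(-387) + 173 = (-100 - 36)*(-387) + 173 = -136*(-387) + 173 = 52632 + 173 = 52805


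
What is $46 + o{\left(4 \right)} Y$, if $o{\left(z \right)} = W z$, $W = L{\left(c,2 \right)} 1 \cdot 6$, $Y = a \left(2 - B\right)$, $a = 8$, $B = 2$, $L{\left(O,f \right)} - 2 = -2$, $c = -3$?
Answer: $46$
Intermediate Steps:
$L{\left(O,f \right)} = 0$ ($L{\left(O,f \right)} = 2 - 2 = 0$)
$Y = 0$ ($Y = 8 \left(2 - 2\right) = 8 \cdot 0 = 0$)
$W = 0$ ($W = 0 \cdot 1 \cdot 6 = 0 \cdot 6 = 0$)
$o{\left(z \right)} = 0$ ($o{\left(z \right)} = 0 z = 0$)
$46 + o{\left(4 \right)} Y = 46 + 0 \cdot 0 = 46 + 0 = 46$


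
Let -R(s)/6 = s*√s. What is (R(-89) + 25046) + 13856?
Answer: 38902 + 534*I*√89 ≈ 38902.0 + 5037.7*I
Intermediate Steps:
R(s) = -6*s^(3/2) (R(s) = -6*s*√s = -6*s^(3/2))
(R(-89) + 25046) + 13856 = (-(-534)*I*√89 + 25046) + 13856 = (534*I*√89 + 25046) + 13856 = (25046 + 534*I*√89) + 13856 = 38902 + 534*I*√89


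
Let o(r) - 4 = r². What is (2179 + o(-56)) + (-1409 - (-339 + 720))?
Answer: 3529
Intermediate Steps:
o(r) = 4 + r²
(2179 + o(-56)) + (-1409 - (-339 + 720)) = (2179 + (4 + (-56)²)) + (-1409 - (-339 + 720)) = (2179 + (4 + 3136)) + (-1409 - 1*381) = (2179 + 3140) + (-1409 - 381) = 5319 - 1790 = 3529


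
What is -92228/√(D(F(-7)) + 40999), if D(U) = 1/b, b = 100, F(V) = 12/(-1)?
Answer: -922280*√4099901/4099901 ≈ -455.49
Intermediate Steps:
F(V) = -12 (F(V) = 12*(-1) = -12)
D(U) = 1/100
-92228/√(D(F(-7)) + 40999) = -92228/√(1/100 + 40999) = -92228*10*√4099901/4099901 = -922280*√4099901/4099901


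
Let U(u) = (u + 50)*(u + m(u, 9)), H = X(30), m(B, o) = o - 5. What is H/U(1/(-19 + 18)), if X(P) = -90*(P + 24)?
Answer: -1620/49 ≈ -33.061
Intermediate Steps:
m(B, o) = -5 + o
X(P) = -2160 - 90*P (X(P) = -90*(24 + P) = -2160 - 90*P)
H = -4860 (H = -2160 - 90*30 = -2160 - 2700 = -4860)
U(u) = (4 + u)*(50 + u) (U(u) = (u + 50)*(u + (-5 + 9)) = (50 + u)*(u + 4) = (50 + u)*(4 + u) = (4 + u)*(50 + u))
H/U(1/(-19 + 18)) = -4860/(200 + (1/(-19 + 18))² + 54/(-19 + 18)) = -4860/(200 + (1/(-1))² + 54/(-1)) = -4860/(200 + (-1)² + 54*(-1)) = -4860/(200 + 1 - 54) = -4860/147 = -4860*1/147 = -1620/49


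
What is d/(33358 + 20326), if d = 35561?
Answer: 35561/53684 ≈ 0.66241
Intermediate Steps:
d/(33358 + 20326) = 35561/(33358 + 20326) = 35561/53684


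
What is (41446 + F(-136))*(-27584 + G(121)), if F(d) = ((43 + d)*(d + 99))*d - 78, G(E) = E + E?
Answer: 11664315936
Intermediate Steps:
G(E) = 2*E
F(d) = -78 + d*(43 + d)*(99 + d) (F(d) = ((43 + d)*(99 + d))*d - 78 = d*(43 + d)*(99 + d) - 78 = -78 + d*(43 + d)*(99 + d))
(41446 + F(-136))*(-27584 + G(121)) = (41446 + (-78 + (-136)³ + 142*(-136)² + 4257*(-136)))*(-27584 + 2*121) = (41446 + (-78 - 2515456 + 142*18496 - 578952))*(-27584 + 242) = (41446 + (-78 - 2515456 + 2626432 - 578952))*(-27342) = (41446 - 468054)*(-27342) = -426608*(-27342) = 11664315936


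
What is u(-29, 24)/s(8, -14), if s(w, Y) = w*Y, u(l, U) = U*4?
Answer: -6/7 ≈ -0.85714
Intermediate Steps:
u(l, U) = 4*U
s(w, Y) = Y*w
u(-29, 24)/s(8, -14) = (4*24)/((-14*8)) = 96/(-112) = 96*(-1/112) = -6/7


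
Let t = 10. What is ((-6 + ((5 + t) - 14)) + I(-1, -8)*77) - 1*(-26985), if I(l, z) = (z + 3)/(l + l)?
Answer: 54345/2 ≈ 27173.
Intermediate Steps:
I(l, z) = (3 + z)/(2*l) (I(l, z) = (3 + z)/((2*l)) = (3 + z)*(1/(2*l)) = (3 + z)/(2*l))
((-6 + ((5 + t) - 14)) + I(-1, -8)*77) - 1*(-26985) = ((-6 + ((5 + 10) - 14)) + ((1/2)*(3 - 8)/(-1))*77) - 1*(-26985) = ((-6 + (15 - 14)) + ((1/2)*(-1)*(-5))*77) + 26985 = ((-6 + 1) + (5/2)*77) + 26985 = (-5 + 385/2) + 26985 = 375/2 + 26985 = 54345/2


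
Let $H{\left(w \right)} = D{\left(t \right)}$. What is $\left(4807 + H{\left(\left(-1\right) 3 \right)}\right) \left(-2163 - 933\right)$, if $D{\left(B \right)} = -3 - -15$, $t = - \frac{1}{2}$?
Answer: $-14919624$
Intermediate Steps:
$t = - \frac{1}{2}$ ($t = \left(-1\right) \frac{1}{2} = - \frac{1}{2} \approx -0.5$)
$D{\left(B \right)} = 12$ ($D{\left(B \right)} = -3 + 15 = 12$)
$H{\left(w \right)} = 12$
$\left(4807 + H{\left(\left(-1\right) 3 \right)}\right) \left(-2163 - 933\right) = \left(4807 + 12\right) \left(-2163 - 933\right) = 4819 \left(-3096\right) = -14919624$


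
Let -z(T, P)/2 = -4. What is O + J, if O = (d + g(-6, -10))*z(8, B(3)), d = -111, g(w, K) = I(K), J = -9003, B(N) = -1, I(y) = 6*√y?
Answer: -9891 + 48*I*√10 ≈ -9891.0 + 151.79*I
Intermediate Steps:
g(w, K) = 6*√K
z(T, P) = 8 (z(T, P) = -2*(-4) = 8)
O = -888 + 48*I*√10 (O = (-111 + 6*√(-10))*8 = (-111 + 6*(I*√10))*8 = (-111 + 6*I*√10)*8 = -888 + 48*I*√10 ≈ -888.0 + 151.79*I)
O + J = (-888 + 48*I*√10) - 9003 = -9891 + 48*I*√10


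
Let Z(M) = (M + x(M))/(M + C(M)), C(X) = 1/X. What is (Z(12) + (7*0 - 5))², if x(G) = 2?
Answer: 310249/21025 ≈ 14.756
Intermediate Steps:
Z(M) = (2 + M)/(M + 1/M) (Z(M) = (M + 2)/(M + 1/M) = (2 + M)/(M + 1/M))
(Z(12) + (7*0 - 5))² = (12*(2 + 12)/(1 + 12²) + (7*0 - 5))² = (12*14/(1 + 144) + (0 - 5))² = (12*14/145 - 5)² = (12*(1/145)*14 - 5)² = (168/145 - 5)² = (-557/145)² = 310249/21025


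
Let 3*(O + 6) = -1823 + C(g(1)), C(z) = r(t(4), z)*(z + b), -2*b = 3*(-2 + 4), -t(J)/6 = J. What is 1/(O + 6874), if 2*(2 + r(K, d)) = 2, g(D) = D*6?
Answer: 3/18778 ≈ 0.00015976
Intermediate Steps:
t(J) = -6*J
g(D) = 6*D
b = -3 (b = -3*(-2 + 4)/2 = -3*2/2 = -1/2*6 = -3)
r(K, d) = -1 (r(K, d) = -2 + (1/2)*2 = -2 + 1 = -1)
C(z) = 3 - z (C(z) = -(z - 3) = -(-3 + z) = 3 - z)
O = -1844/3 (O = -6 + (-1823 + (3 - 6))/3 = -6 + (-1823 - 3)/3 = -6 + (1/3)*(-1826) = -6 - 1826/3 = -1844/3 ≈ -614.67)
1/(O + 6874) = 1/(-1844/3 + 6874) = 1/(18778/3) = 3/18778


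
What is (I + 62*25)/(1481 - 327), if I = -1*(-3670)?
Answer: 2610/577 ≈ 4.5234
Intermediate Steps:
I = 3670
(I + 62*25)/(1481 - 327) = (3670 + 62*25)/(1481 - 327) = (3670 + 1550)/1154 = 5220*(1/1154) = 2610/577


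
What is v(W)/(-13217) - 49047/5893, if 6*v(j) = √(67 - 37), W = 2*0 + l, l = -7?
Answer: -49047/5893 - √30/79302 ≈ -8.3230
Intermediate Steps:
W = -7 (W = 2*0 - 7 = 0 - 7 = -7)
v(j) = √30/6 (v(j) = √(67 - 37)/6 = √30/6)
v(W)/(-13217) - 49047/5893 = (√30/6)/(-13217) - 49047/5893 = (√30/6)*(-1/13217) - 49047*1/5893 = -√30/79302 - 49047/5893 = -49047/5893 - √30/79302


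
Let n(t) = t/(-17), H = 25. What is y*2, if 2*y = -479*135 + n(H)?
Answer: -1099330/17 ≈ -64667.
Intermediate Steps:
n(t) = -t/17 (n(t) = t*(-1/17) = -t/17)
y = -549665/17 (y = (-479*135 - 1/17*25)/2 = (-64665 - 25/17)/2 = (½)*(-1099330/17) = -549665/17 ≈ -32333.)
y*2 = -549665/17*2 = -1099330/17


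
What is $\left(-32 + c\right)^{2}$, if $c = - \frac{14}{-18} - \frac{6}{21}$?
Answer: $\frac{3940225}{3969} \approx 992.75$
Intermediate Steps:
$c = \frac{31}{63}$ ($c = \left(-14\right) \left(- \frac{1}{18}\right) - \frac{2}{7} = \frac{7}{9} - \frac{2}{7} = \frac{31}{63} \approx 0.49206$)
$\left(-32 + c\right)^{2} = \left(-32 + \frac{31}{63}\right)^{2} = \left(- \frac{1985}{63}\right)^{2} = \frac{3940225}{3969}$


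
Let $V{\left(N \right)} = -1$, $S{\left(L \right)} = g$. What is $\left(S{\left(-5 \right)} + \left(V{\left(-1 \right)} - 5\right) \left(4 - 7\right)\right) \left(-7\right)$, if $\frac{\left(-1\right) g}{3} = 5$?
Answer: $-21$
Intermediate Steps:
$g = -15$ ($g = \left(-3\right) 5 = -15$)
$S{\left(L \right)} = -15$
$\left(S{\left(-5 \right)} + \left(V{\left(-1 \right)} - 5\right) \left(4 - 7\right)\right) \left(-7\right) = \left(-15 + \left(-1 - 5\right) \left(4 - 7\right)\right) \left(-7\right) = \left(-15 - -18\right) \left(-7\right) = \left(-15 + 18\right) \left(-7\right) = 3 \left(-7\right) = -21$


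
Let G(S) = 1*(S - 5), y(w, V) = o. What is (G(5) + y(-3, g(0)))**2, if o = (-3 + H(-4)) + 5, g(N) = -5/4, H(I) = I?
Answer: 4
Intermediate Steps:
g(N) = -5/4 (g(N) = -5*1/4 = -5/4)
o = -2 (o = (-3 - 4) + 5 = -7 + 5 = -2)
y(w, V) = -2
G(S) = -5 + S (G(S) = 1*(-5 + S) = -5 + S)
(G(5) + y(-3, g(0)))**2 = ((-5 + 5) - 2)**2 = (0 - 2)**2 = (-2)**2 = 4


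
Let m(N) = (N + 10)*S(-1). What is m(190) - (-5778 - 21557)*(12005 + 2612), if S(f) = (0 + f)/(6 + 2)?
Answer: 399555670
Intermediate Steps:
S(f) = f/8
m(N) = -5/4 - N/8 (m(N) = (N + 10)*((⅛)*(-1)) = (10 + N)*(-⅛) = -5/4 - N/8)
m(190) - (-5778 - 21557)*(12005 + 2612) = (-5/4 - ⅛*190) - (-5778 - 21557)*(12005 + 2612) = (-5/4 - 95/4) - (-27335)*14617 = -25 - 1*(-399555695) = -25 + 399555695 = 399555670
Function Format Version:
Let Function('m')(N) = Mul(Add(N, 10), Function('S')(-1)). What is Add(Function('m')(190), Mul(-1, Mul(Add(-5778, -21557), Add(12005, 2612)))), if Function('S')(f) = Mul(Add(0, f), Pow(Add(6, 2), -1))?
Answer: 399555670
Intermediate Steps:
Function('S')(f) = Mul(Rational(1, 8), f) (Function('S')(f) = Mul(f, Pow(8, -1)) = Mul(f, Rational(1, 8)) = Mul(Rational(1, 8), f))
Function('m')(N) = Add(Rational(-5, 4), Mul(Rational(-1, 8), N)) (Function('m')(N) = Mul(Add(N, 10), Mul(Rational(1, 8), -1)) = Mul(Add(10, N), Rational(-1, 8)) = Add(Rational(-5, 4), Mul(Rational(-1, 8), N)))
Add(Function('m')(190), Mul(-1, Mul(Add(-5778, -21557), Add(12005, 2612)))) = Add(Add(Rational(-5, 4), Mul(Rational(-1, 8), 190)), Mul(-1, Mul(Add(-5778, -21557), Add(12005, 2612)))) = Add(Add(Rational(-5, 4), Rational(-95, 4)), Mul(-1, Mul(-27335, 14617))) = Add(-25, Mul(-1, -399555695)) = Add(-25, 399555695) = 399555670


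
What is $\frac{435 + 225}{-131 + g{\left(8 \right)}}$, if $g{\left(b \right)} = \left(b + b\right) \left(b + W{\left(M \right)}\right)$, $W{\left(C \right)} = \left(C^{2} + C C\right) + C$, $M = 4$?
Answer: $\frac{220}{191} \approx 1.1518$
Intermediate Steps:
$W{\left(C \right)} = C + 2 C^{2}$ ($W{\left(C \right)} = \left(C^{2} + C^{2}\right) + C = 2 C^{2} + C = C + 2 C^{2}$)
$g{\left(b \right)} = 2 b \left(36 + b\right)$ ($g{\left(b \right)} = \left(b + b\right) \left(b + 4 \left(1 + 2 \cdot 4\right)\right) = 2 b \left(b + 4 \left(1 + 8\right)\right) = 2 b \left(b + 4 \cdot 9\right) = 2 b \left(b + 36\right) = 2 b \left(36 + b\right)$)
$\frac{435 + 225}{-131 + g{\left(8 \right)}} = \frac{435 + 225}{-131 + 2 \cdot 8 \left(36 + 8\right)} = \frac{660}{-131 + 2 \cdot 8 \cdot 44} = \frac{660}{-131 + 704} = \frac{660}{573} = 660 \cdot \frac{1}{573} = \frac{220}{191}$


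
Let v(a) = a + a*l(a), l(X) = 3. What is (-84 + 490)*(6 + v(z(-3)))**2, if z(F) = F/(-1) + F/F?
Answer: 196504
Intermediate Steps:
z(F) = 1 - F (z(F) = F*(-1) + 1 = -F + 1 = 1 - F)
v(a) = 4*a (v(a) = a + a*3 = a + 3*a = 4*a)
(-84 + 490)*(6 + v(z(-3)))**2 = (-84 + 490)*(6 + 4*(1 - 1*(-3)))**2 = 406*(6 + 4*(1 + 3))**2 = 406*(6 + 4*4)**2 = 406*(6 + 16)**2 = 406*22**2 = 406*484 = 196504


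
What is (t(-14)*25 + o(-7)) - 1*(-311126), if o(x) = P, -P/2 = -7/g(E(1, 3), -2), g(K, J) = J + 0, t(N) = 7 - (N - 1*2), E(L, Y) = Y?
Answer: 311694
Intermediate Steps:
t(N) = 9 - N (t(N) = 7 - (N - 2) = 7 - (-2 + N) = 7 + (2 - N) = 9 - N)
g(K, J) = J
P = -7 (P = -(-14)/(-2) = -(-14)*(-1)/2 = -2*7/2 = -7)
o(x) = -7
(t(-14)*25 + o(-7)) - 1*(-311126) = ((9 - 1*(-14))*25 - 7) - 1*(-311126) = ((9 + 14)*25 - 7) + 311126 = (23*25 - 7) + 311126 = (575 - 7) + 311126 = 568 + 311126 = 311694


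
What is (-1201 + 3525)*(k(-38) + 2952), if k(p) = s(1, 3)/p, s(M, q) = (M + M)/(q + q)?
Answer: 391044374/57 ≈ 6.8604e+6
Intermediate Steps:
s(M, q) = M/q (s(M, q) = (2*M)/((2*q)) = (2*M)*(1/(2*q)) = M/q)
k(p) = 1/(3*p) (k(p) = (1/3)/p = (1*(⅓))/p = 1/(3*p))
(-1201 + 3525)*(k(-38) + 2952) = (-1201 + 3525)*((⅓)/(-38) + 2952) = 2324*((⅓)*(-1/38) + 2952) = 2324*(-1/114 + 2952) = 2324*(336527/114) = 391044374/57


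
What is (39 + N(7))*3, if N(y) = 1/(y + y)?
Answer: 1641/14 ≈ 117.21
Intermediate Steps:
N(y) = 1/(2*y)
(39 + N(7))*3 = (39 + (½)/7)*3 = (39 + (½)*(⅐))*3 = (39 + 1/14)*3 = (547/14)*3 = 1641/14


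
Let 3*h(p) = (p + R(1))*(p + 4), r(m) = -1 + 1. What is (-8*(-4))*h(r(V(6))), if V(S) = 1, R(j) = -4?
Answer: -512/3 ≈ -170.67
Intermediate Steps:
r(m) = 0
h(p) = (-4 + p)*(4 + p)/3 (h(p) = ((p - 4)*(p + 4))/3 = ((-4 + p)*(4 + p))/3 = (-4 + p)*(4 + p)/3)
(-8*(-4))*h(r(V(6))) = (-8*(-4))*(-16/3 + (1/3)*0**2) = 32*(-16/3 + (1/3)*0) = 32*(-16/3 + 0) = 32*(-16/3) = -512/3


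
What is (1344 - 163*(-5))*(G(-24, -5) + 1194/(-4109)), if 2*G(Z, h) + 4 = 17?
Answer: 110171611/8218 ≈ 13406.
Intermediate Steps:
G(Z, h) = 13/2 (G(Z, h) = -2 + (½)*17 = -2 + 17/2 = 13/2)
(1344 - 163*(-5))*(G(-24, -5) + 1194/(-4109)) = (1344 - 163*(-5))*(13/2 + 1194/(-4109)) = (1344 + 815)*(13/2 + 1194*(-1/4109)) = 2159*(13/2 - 1194/4109) = 2159*(51029/8218) = 110171611/8218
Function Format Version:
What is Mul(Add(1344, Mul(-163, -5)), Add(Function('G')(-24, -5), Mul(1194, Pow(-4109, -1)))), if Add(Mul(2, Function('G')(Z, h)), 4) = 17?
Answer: Rational(110171611, 8218) ≈ 13406.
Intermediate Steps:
Function('G')(Z, h) = Rational(13, 2) (Function('G')(Z, h) = Add(-2, Mul(Rational(1, 2), 17)) = Add(-2, Rational(17, 2)) = Rational(13, 2))
Mul(Add(1344, Mul(-163, -5)), Add(Function('G')(-24, -5), Mul(1194, Pow(-4109, -1)))) = Mul(Add(1344, Mul(-163, -5)), Add(Rational(13, 2), Mul(1194, Pow(-4109, -1)))) = Mul(Add(1344, 815), Add(Rational(13, 2), Mul(1194, Rational(-1, 4109)))) = Mul(2159, Add(Rational(13, 2), Rational(-1194, 4109))) = Mul(2159, Rational(51029, 8218)) = Rational(110171611, 8218)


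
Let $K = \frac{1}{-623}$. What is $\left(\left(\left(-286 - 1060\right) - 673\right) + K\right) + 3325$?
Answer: $\frac{813637}{623} \approx 1306.0$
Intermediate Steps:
$K = - \frac{1}{623} \approx -0.0016051$
$\left(\left(\left(-286 - 1060\right) - 673\right) + K\right) + 3325 = \left(\left(\left(-286 - 1060\right) - 673\right) - \frac{1}{623}\right) + 3325 = \left(\left(-1346 - 673\right) - \frac{1}{623}\right) + 3325 = \left(-2019 - \frac{1}{623}\right) + 3325 = - \frac{1257838}{623} + 3325 = \frac{813637}{623}$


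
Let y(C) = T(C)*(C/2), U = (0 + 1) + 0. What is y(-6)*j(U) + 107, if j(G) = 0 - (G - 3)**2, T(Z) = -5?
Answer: 47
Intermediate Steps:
U = 1 (U = 1 + 0 = 1)
y(C) = -5*C/2
j(G) = -(-3 + G)**2 (j(G) = 0 - (-3 + G)**2 = -(-3 + G)**2)
y(-6)*j(U) + 107 = (-5/2*(-6))*(-(-3 + 1)**2) + 107 = 15*(-1*(-2)**2) + 107 = 15*(-1*4) + 107 = 15*(-4) + 107 = -60 + 107 = 47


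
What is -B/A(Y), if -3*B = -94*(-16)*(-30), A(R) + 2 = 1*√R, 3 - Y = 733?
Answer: 15040/367 + 7520*I*√730/367 ≈ 40.981 + 553.62*I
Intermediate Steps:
Y = -730 (Y = 3 - 1*733 = 3 - 733 = -730)
A(R) = -2 + √R (A(R) = -2 + 1*√R = -2 + √R)
B = 15040 (B = -(-94*(-16))*(-30)/3 = -1504*(-30)/3 = -⅓*(-45120) = 15040)
-B/A(Y) = -15040/(-2 + √(-730)) = -15040/(-2 + I*√730)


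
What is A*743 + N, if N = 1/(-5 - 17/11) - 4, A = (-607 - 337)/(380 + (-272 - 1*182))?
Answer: 25239049/2664 ≈ 9474.1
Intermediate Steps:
A = 472/37 (A = -944/(380 + (-272 - 182)) = -944/(380 - 454) = -944/(-74) = -944*(-1/74) = 472/37 ≈ 12.757)
N = -299/72 (N = 1/(-5 - 17*1/11) - 4 = 1/(-5 - 17/11) - 4 = 1/(-72/11) - 4 = -11/72*1 - 4 = -11/72 - 4 = -299/72 ≈ -4.1528)
A*743 + N = (472/37)*743 - 299/72 = 350696/37 - 299/72 = 25239049/2664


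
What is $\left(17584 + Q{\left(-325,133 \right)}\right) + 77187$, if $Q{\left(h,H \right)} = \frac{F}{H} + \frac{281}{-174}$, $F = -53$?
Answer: $\frac{2193143887}{23142} \approx 94769.0$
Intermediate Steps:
$Q{\left(h,H \right)} = - \frac{281}{174} - \frac{53}{H}$ ($Q{\left(h,H \right)} = - \frac{53}{H} + \frac{281}{-174} = - \frac{53}{H} + 281 \left(- \frac{1}{174}\right) = - \frac{53}{H} - \frac{281}{174} = - \frac{281}{174} - \frac{53}{H}$)
$\left(17584 + Q{\left(-325,133 \right)}\right) + 77187 = \left(17584 - \left(\frac{281}{174} + \frac{53}{133}\right)\right) + 77187 = \left(17584 - \frac{46595}{23142}\right) + 77187 = \frac{406882333}{23142} + 77187 = \frac{2193143887}{23142}$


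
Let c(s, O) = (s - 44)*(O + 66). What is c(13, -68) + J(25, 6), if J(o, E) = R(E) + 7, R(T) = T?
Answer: 75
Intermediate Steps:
c(s, O) = (-44 + s)*(66 + O)
J(o, E) = 7 + E (J(o, E) = E + 7 = 7 + E)
c(13, -68) + J(25, 6) = (-2904 - 44*(-68) + 66*13 - 68*13) + (7 + 6) = (-2904 + 2992 + 858 - 884) + 13 = 62 + 13 = 75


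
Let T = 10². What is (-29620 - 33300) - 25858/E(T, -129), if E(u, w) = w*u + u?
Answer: -402675071/6400 ≈ -62918.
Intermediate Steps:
T = 100
E(u, w) = u + u*w (E(u, w) = u*w + u = u + u*w)
(-29620 - 33300) - 25858/E(T, -129) = (-29620 - 33300) - 25858*1/(100*(1 - 129)) = -62920 - 25858/(100*(-128)) = -62920 - 25858/(-12800) = -62920 - 25858*(-1/12800) = -62920 + 12929/6400 = -402675071/6400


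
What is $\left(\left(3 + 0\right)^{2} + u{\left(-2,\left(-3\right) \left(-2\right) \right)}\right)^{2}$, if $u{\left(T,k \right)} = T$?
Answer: $49$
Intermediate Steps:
$\left(\left(3 + 0\right)^{2} + u{\left(-2,\left(-3\right) \left(-2\right) \right)}\right)^{2} = \left(\left(3 + 0\right)^{2} - 2\right)^{2} = \left(3^{2} - 2\right)^{2} = \left(9 - 2\right)^{2} = 7^{2} = 49$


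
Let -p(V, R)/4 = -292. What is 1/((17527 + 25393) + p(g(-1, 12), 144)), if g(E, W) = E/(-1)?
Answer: 1/44088 ≈ 2.2682e-5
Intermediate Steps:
g(E, W) = -E (g(E, W) = E*(-1) = -E)
p(V, R) = 1168 (p(V, R) = -4*(-292) = 1168)
1/((17527 + 25393) + p(g(-1, 12), 144)) = 1/((17527 + 25393) + 1168) = 1/(42920 + 1168) = 1/44088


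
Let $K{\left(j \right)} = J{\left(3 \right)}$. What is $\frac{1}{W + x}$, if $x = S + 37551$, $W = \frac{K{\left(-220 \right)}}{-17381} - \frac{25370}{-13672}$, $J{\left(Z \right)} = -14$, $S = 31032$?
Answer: $\frac{16973788}{1164144812931} \approx 1.458 \cdot 10^{-5}$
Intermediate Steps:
$K{\left(j \right)} = -14$
$W = \frac{31510527}{16973788}$ ($W = - \frac{14}{-17381} - \frac{25370}{-13672} = \left(-14\right) \left(- \frac{1}{17381}\right) - - \frac{12685}{6836} = \frac{2}{2483} + \frac{12685}{6836} = \frac{31510527}{16973788} \approx 1.8564$)
$x = 68583$ ($x = 31032 + 37551 = 68583$)
$\frac{1}{W + x} = \frac{1}{\frac{31510527}{16973788} + 68583} = \frac{1}{\frac{1164144812931}{16973788}} = \frac{16973788}{1164144812931}$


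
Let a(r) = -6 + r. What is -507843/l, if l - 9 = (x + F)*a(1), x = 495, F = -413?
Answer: 507843/401 ≈ 1266.4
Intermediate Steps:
l = -401 (l = 9 + (495 - 413)*(-6 + 1) = 9 + 82*(-5) = 9 - 410 = -401)
-507843/l = -507843/(-401) = -507843*(-1/401) = 507843/401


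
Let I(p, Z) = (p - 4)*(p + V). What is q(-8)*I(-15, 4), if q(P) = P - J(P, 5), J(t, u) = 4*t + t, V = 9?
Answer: 3648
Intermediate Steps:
J(t, u) = 5*t
I(p, Z) = (-4 + p)*(9 + p) (I(p, Z) = (p - 4)*(p + 9) = (-4 + p)*(9 + p))
q(P) = -4*P (q(P) = P - 5*P = -4*P)
q(-8)*I(-15, 4) = (-4*(-8))*(-36 + (-15)² + 5*(-15)) = 32*(-36 + 225 - 75) = 32*114 = 3648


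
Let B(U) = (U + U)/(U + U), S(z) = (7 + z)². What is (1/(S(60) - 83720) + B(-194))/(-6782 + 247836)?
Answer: 39615/9549474737 ≈ 4.1484e-6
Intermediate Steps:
B(U) = 1 (B(U) = (2*U)/((2*U)) = (2*U)*(1/(2*U)) = 1)
(1/(S(60) - 83720) + B(-194))/(-6782 + 247836) = (1/((7 + 60)² - 83720) + 1)/(-6782 + 247836) = (1/(67² - 83720) + 1)/241054 = (1/(4489 - 83720) + 1)*(1/241054) = (1/(-79231) + 1)*(1/241054) = (-1/79231 + 1)*(1/241054) = (79230/79231)*(1/241054) = 39615/9549474737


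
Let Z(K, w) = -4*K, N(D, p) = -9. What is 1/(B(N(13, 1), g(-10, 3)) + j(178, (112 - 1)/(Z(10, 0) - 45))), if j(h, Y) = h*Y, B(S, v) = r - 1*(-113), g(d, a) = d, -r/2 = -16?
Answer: -85/7433 ≈ -0.011435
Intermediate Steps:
r = 32 (r = -2*(-16) = 32)
B(S, v) = 145 (B(S, v) = 32 - 1*(-113) = 32 + 113 = 145)
j(h, Y) = Y*h
1/(B(N(13, 1), g(-10, 3)) + j(178, (112 - 1)/(Z(10, 0) - 45))) = 1/(145 + ((112 - 1)/(-4*10 - 45))*178) = 1/(145 + (111/(-40 - 45))*178) = 1/(145 + (111/(-85))*178) = 1/(145 + (111*(-1/85))*178) = 1/(145 - 111/85*178) = 1/(145 - 19758/85) = 1/(-7433/85) = -85/7433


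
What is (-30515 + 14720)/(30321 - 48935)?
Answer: 15795/18614 ≈ 0.84855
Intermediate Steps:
(-30515 + 14720)/(30321 - 48935) = -15795/(-18614) = -15795*(-1/18614) = 15795/18614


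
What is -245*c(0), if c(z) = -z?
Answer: 0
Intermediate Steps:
-245*c(0) = -(-245)*0 = -245*0 = 0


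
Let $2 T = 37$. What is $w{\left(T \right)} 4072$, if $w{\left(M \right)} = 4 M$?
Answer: $301328$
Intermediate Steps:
$T = \frac{37}{2}$ ($T = \frac{1}{2} \cdot 37 = \frac{37}{2} \approx 18.5$)
$w{\left(T \right)} 4072 = 4 \cdot \frac{37}{2} \cdot 4072 = 74 \cdot 4072 = 301328$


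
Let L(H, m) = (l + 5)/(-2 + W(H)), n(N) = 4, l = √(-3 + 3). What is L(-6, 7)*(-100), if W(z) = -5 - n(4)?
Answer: 500/11 ≈ 45.455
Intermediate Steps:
l = 0 (l = √0 = 0)
W(z) = -9 (W(z) = -5 - 1*4 = -5 - 4 = -9)
L(H, m) = -5/11 (L(H, m) = (0 + 5)/(-2 - 9) = 5/(-11) = 5*(-1/11) = -5/11)
L(-6, 7)*(-100) = -5/11*(-100) = 500/11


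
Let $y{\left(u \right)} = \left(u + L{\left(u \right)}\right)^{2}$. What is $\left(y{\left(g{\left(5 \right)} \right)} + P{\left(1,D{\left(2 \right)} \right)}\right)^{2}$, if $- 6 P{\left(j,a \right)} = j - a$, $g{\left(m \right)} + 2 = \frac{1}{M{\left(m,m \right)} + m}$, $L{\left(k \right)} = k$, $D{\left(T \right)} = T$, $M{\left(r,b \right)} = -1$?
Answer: $\frac{22201}{144} \approx 154.17$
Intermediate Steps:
$g{\left(m \right)} = -2 + \frac{1}{-1 + m}$
$y{\left(u \right)} = 4 u^{2}$ ($y{\left(u \right)} = \left(u + u\right)^{2} = \left(2 u\right)^{2} = 4 u^{2}$)
$P{\left(j,a \right)} = - \frac{j}{6} + \frac{a}{6}$ ($P{\left(j,a \right)} = - \frac{j - a}{6} = - \frac{j}{6} + \frac{a}{6}$)
$\left(y{\left(g{\left(5 \right)} \right)} + P{\left(1,D{\left(2 \right)} \right)}\right)^{2} = \left(4 \left(\frac{3 - 10}{-1 + 5}\right)^{2} + \left(\left(- \frac{1}{6}\right) 1 + \frac{1}{6} \cdot 2\right)\right)^{2} = \left(4 \left(\frac{3 - 10}{4}\right)^{2} + \left(- \frac{1}{6} + \frac{1}{3}\right)\right)^{2} = \left(4 \left(\frac{1}{4} \left(-7\right)\right)^{2} + \frac{1}{6}\right)^{2} = \left(4 \left(- \frac{7}{4}\right)^{2} + \frac{1}{6}\right)^{2} = \left(4 \cdot \frac{49}{16} + \frac{1}{6}\right)^{2} = \left(\frac{49}{4} + \frac{1}{6}\right)^{2} = \left(\frac{149}{12}\right)^{2} = \frac{22201}{144}$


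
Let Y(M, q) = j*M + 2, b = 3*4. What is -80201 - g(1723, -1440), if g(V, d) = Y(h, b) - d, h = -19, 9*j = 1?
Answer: -734768/9 ≈ -81641.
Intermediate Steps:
j = ⅑ (j = (⅑)*1 = ⅑ ≈ 0.11111)
b = 12
Y(M, q) = 2 + M/9 (Y(M, q) = M/9 + 2 = 2 + M/9)
g(V, d) = -⅑ - d (g(V, d) = (2 + (⅑)*(-19)) - d = (2 - 19/9) - d = -⅑ - d)
-80201 - g(1723, -1440) = -80201 - (-⅑ - 1*(-1440)) = -80201 - (-⅑ + 1440) = -80201 - 1*12959/9 = -80201 - 12959/9 = -734768/9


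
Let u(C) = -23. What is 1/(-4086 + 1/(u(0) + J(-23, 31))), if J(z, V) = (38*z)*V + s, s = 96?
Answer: -27021/110407807 ≈ -0.00024474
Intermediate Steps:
J(z, V) = 96 + 38*V*z (J(z, V) = (38*z)*V + 96 = 38*V*z + 96 = 96 + 38*V*z)
1/(-4086 + 1/(u(0) + J(-23, 31))) = 1/(-4086 + 1/(-23 + (96 + 38*31*(-23)))) = 1/(-4086 + 1/(-23 + (96 - 27094))) = 1/(-4086 + 1/(-23 - 26998)) = 1/(-4086 + 1/(-27021)) = 1/(-4086 - 1/27021) = 1/(-110407807/27021) = -27021/110407807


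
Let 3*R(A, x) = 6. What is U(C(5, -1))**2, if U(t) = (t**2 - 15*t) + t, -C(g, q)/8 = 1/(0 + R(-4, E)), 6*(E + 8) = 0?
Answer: 5184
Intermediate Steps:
E = -8 (E = -8 + (1/6)*0 = -8 + 0 = -8)
R(A, x) = 2 (R(A, x) = (1/3)*6 = 2)
C(g, q) = -4 (C(g, q) = -8/(0 + 2) = -8/2 = -8*1/2 = -4)
U(t) = t**2 - 14*t
U(C(5, -1))**2 = (-4*(-14 - 4))**2 = (-4*(-18))**2 = 72**2 = 5184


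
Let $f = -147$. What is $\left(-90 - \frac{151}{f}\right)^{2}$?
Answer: $\frac{171060241}{21609} \approx 7916.2$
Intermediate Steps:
$\left(-90 - \frac{151}{f}\right)^{2} = \left(-90 - \frac{151}{-147}\right)^{2} = \left(-90 - - \frac{151}{147}\right)^{2} = \left(-90 + \frac{151}{147}\right)^{2} = \left(- \frac{13079}{147}\right)^{2} = \frac{171060241}{21609}$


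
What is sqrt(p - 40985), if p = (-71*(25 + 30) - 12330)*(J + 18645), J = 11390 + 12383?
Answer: I*sqrt(688697215) ≈ 26243.0*I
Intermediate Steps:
J = 23773
p = -688656230 (p = (-71*(25 + 30) - 12330)*(23773 + 18645) = (-71*55 - 12330)*42418 = (-3905 - 12330)*42418 = -16235*42418 = -688656230)
sqrt(p - 40985) = sqrt(-688656230 - 40985) = sqrt(-688697215) = I*sqrt(688697215)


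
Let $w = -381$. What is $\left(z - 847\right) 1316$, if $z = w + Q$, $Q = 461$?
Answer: $-1009372$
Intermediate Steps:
$z = 80$ ($z = -381 + 461 = 80$)
$\left(z - 847\right) 1316 = \left(80 - 847\right) 1316 = \left(-767\right) 1316 = -1009372$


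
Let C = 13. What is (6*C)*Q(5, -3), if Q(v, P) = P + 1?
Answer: -156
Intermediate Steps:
Q(v, P) = 1 + P
(6*C)*Q(5, -3) = (6*13)*(1 - 3) = 78*(-2) = -156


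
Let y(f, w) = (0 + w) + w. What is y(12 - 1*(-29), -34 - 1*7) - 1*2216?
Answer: -2298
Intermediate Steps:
y(f, w) = 2*w (y(f, w) = w + w = 2*w)
y(12 - 1*(-29), -34 - 1*7) - 1*2216 = 2*(-34 - 1*7) - 1*2216 = 2*(-34 - 7) - 2216 = 2*(-41) - 2216 = -82 - 2216 = -2298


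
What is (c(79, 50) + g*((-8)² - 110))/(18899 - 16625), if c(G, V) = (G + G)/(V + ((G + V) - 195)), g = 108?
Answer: -39823/18192 ≈ -2.1890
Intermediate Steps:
c(G, V) = 2*G/(-195 + G + 2*V) (c(G, V) = (2*G)/(V + (-195 + G + V)) = (2*G)/(-195 + G + 2*V) = 2*G/(-195 + G + 2*V))
(c(79, 50) + g*((-8)² - 110))/(18899 - 16625) = (2*79/(-195 + 79 + 2*50) + 108*((-8)² - 110))/(18899 - 16625) = (2*79/(-195 + 79 + 100) + 108*(64 - 110))/2274 = (2*79/(-16) + 108*(-46))*(1/2274) = (2*79*(-1/16) - 4968)*(1/2274) = (-79/8 - 4968)*(1/2274) = -39823/8*1/2274 = -39823/18192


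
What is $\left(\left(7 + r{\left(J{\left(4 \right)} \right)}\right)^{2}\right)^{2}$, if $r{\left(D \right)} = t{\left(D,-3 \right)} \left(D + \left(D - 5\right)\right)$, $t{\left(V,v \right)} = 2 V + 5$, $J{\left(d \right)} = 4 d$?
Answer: $1024216865296$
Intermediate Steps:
$t{\left(V,v \right)} = 5 + 2 V$
$r{\left(D \right)} = \left(-5 + 2 D\right) \left(5 + 2 D\right)$ ($r{\left(D \right)} = \left(5 + 2 D\right) \left(D + \left(D - 5\right)\right) = \left(5 + 2 D\right) \left(D + \left(-5 + D\right)\right) = \left(5 + 2 D\right) \left(-5 + 2 D\right) = \left(-5 + 2 D\right) \left(5 + 2 D\right)$)
$\left(\left(7 + r{\left(J{\left(4 \right)} \right)}\right)^{2}\right)^{2} = \left(\left(7 - \left(25 - 4 \left(4 \cdot 4\right)^{2}\right)\right)^{2}\right)^{2} = \left(\left(7 - \left(25 - 4 \cdot 16^{2}\right)\right)^{2}\right)^{2} = \left(\left(7 + \left(-25 + 4 \cdot 256\right)\right)^{2}\right)^{2} = \left(\left(7 + \left(-25 + 1024\right)\right)^{2}\right)^{2} = \left(\left(7 + 999\right)^{2}\right)^{2} = \left(1006^{2}\right)^{2} = 1012036^{2} = 1024216865296$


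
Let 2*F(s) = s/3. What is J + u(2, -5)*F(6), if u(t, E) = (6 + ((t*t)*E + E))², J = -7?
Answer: 354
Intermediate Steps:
F(s) = s/6 (F(s) = (s/3)/2 = s/6)
u(t, E) = (6 + E + E*t²)² (u(t, E) = (6 + (t²*E + E))² = (6 + (E*t² + E))² = (6 + (E + E*t²))² = (6 + E + E*t²)²)
J + u(2, -5)*F(6) = -7 + (6 - 5 - 5*2²)²*((⅙)*6) = -7 + (6 - 5 - 5*4)²*1 = -7 + (6 - 5 - 20)²*1 = -7 + (-19)²*1 = -7 + 361*1 = -7 + 361 = 354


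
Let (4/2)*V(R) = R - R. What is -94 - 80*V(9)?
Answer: -94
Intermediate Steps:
V(R) = 0 (V(R) = (R - R)/2 = (1/2)*0 = 0)
-94 - 80*V(9) = -94 - 80*0 = -94 + 0 = -94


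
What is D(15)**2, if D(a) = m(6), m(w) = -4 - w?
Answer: 100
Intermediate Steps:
D(a) = -10 (D(a) = -4 - 1*6 = -4 - 6 = -10)
D(15)**2 = (-10)**2 = 100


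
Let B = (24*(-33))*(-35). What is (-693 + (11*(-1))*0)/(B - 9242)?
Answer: -693/18478 ≈ -0.037504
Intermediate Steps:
B = 27720 (B = -792*(-35) = 27720)
(-693 + (11*(-1))*0)/(B - 9242) = (-693 + (11*(-1))*0)/(27720 - 9242) = (-693 - 11*0)/18478 = (-693 + 0)*(1/18478) = -693*1/18478 = -693/18478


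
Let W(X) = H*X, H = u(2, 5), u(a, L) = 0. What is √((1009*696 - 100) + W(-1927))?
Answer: 2*√175541 ≈ 837.95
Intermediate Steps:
H = 0
W(X) = 0 (W(X) = 0*X = 0)
√((1009*696 - 100) + W(-1927)) = √((1009*696 - 100) + 0) = √((702264 - 100) + 0) = √(702164 + 0) = √702164 = 2*√175541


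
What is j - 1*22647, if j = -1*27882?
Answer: -50529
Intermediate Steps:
j = -27882
j - 1*22647 = -27882 - 1*22647 = -27882 - 22647 = -50529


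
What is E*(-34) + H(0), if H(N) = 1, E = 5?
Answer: -169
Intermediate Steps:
E*(-34) + H(0) = 5*(-34) + 1 = -170 + 1 = -169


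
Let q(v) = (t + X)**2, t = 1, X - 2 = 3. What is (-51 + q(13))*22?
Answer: -330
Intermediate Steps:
X = 5 (X = 2 + 3 = 5)
q(v) = 36 (q(v) = (1 + 5)**2 = 6**2 = 36)
(-51 + q(13))*22 = (-51 + 36)*22 = -15*22 = -330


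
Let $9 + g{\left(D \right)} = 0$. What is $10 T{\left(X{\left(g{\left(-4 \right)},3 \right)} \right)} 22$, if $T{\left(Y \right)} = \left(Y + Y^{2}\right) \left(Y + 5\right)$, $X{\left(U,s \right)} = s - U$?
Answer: $583440$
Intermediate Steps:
$g{\left(D \right)} = -9$ ($g{\left(D \right)} = -9 + 0 = -9$)
$T{\left(Y \right)} = \left(5 + Y\right) \left(Y + Y^{2}\right)$ ($T{\left(Y \right)} = \left(Y + Y^{2}\right) \left(5 + Y\right) = \left(5 + Y\right) \left(Y + Y^{2}\right)$)
$10 T{\left(X{\left(g{\left(-4 \right)},3 \right)} \right)} 22 = 10 \left(3 - -9\right) \left(5 + \left(3 - -9\right)^{2} + 6 \left(3 - -9\right)\right) 22 = 10 \left(3 + 9\right) \left(5 + \left(3 + 9\right)^{2} + 6 \left(3 + 9\right)\right) 22 = 10 \cdot 12 \left(5 + 12^{2} + 6 \cdot 12\right) 22 = 10 \cdot 12 \left(5 + 144 + 72\right) 22 = 10 \cdot 12 \cdot 221 \cdot 22 = 10 \cdot 2652 \cdot 22 = 26520 \cdot 22 = 583440$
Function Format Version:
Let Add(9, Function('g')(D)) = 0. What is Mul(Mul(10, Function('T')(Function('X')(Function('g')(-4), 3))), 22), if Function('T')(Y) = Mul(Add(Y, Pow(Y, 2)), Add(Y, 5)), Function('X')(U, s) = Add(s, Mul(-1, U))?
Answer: 583440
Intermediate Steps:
Function('g')(D) = -9 (Function('g')(D) = Add(-9, 0) = -9)
Function('T')(Y) = Mul(Add(5, Y), Add(Y, Pow(Y, 2))) (Function('T')(Y) = Mul(Add(Y, Pow(Y, 2)), Add(5, Y)) = Mul(Add(5, Y), Add(Y, Pow(Y, 2))))
Mul(Mul(10, Function('T')(Function('X')(Function('g')(-4), 3))), 22) = Mul(Mul(10, Mul(Add(3, Mul(-1, -9)), Add(5, Pow(Add(3, Mul(-1, -9)), 2), Mul(6, Add(3, Mul(-1, -9)))))), 22) = Mul(Mul(10, Mul(Add(3, 9), Add(5, Pow(Add(3, 9), 2), Mul(6, Add(3, 9))))), 22) = Mul(Mul(10, Mul(12, Add(5, Pow(12, 2), Mul(6, 12)))), 22) = Mul(Mul(10, Mul(12, Add(5, 144, 72))), 22) = Mul(Mul(10, Mul(12, 221)), 22) = Mul(Mul(10, 2652), 22) = Mul(26520, 22) = 583440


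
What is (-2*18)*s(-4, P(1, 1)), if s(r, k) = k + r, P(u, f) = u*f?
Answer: 108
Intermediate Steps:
P(u, f) = f*u
(-2*18)*s(-4, P(1, 1)) = (-2*18)*(1*1 - 4) = -36*(1 - 4) = -36*(-3) = 108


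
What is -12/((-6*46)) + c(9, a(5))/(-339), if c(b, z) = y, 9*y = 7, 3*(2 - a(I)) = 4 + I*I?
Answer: 2890/70173 ≈ 0.041184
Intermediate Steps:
a(I) = ⅔ - I²/3 (a(I) = 2 - (4 + I*I)/3 = 2 - (4 + I²)/3 = 2 + (-4/3 - I²/3) = ⅔ - I²/3)
y = 7/9 (y = (⅑)*7 = 7/9 ≈ 0.77778)
c(b, z) = 7/9
-12/((-6*46)) + c(9, a(5))/(-339) = -12/((-6*46)) + (7/9)/(-339) = -12/(-276) + (7/9)*(-1/339) = -12*(-1/276) - 7/3051 = 1/23 - 7/3051 = 2890/70173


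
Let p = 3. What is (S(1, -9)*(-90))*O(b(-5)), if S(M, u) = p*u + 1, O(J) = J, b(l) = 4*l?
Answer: -46800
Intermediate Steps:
S(M, u) = 1 + 3*u (S(M, u) = 3*u + 1 = 1 + 3*u)
(S(1, -9)*(-90))*O(b(-5)) = ((1 + 3*(-9))*(-90))*(4*(-5)) = ((1 - 27)*(-90))*(-20) = -26*(-90)*(-20) = 2340*(-20) = -46800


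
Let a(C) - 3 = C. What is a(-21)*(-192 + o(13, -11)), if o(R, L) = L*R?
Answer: 6030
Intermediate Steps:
a(C) = 3 + C
a(-21)*(-192 + o(13, -11)) = (3 - 21)*(-192 - 11*13) = -18*(-192 - 143) = -18*(-335) = 6030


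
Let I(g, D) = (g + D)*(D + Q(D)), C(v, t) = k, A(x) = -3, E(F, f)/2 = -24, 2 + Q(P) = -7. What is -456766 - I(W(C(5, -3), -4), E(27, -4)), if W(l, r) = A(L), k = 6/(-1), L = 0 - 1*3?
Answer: -459673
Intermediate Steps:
Q(P) = -9 (Q(P) = -2 - 7 = -9)
E(F, f) = -48 (E(F, f) = 2*(-24) = -48)
L = -3 (L = 0 - 3 = -3)
k = -6 (k = 6*(-1) = -6)
C(v, t) = -6
W(l, r) = -3
I(g, D) = (-9 + D)*(D + g) (I(g, D) = (g + D)*(D - 9) = (D + g)*(-9 + D) = (-9 + D)*(D + g))
-456766 - I(W(C(5, -3), -4), E(27, -4)) = -456766 - ((-48)² - 9*(-48) - 9*(-3) - 48*(-3)) = -456766 - (2304 + 432 + 27 + 144) = -456766 - 1*2907 = -456766 - 2907 = -459673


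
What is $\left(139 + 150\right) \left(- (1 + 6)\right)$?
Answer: $-2023$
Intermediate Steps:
$\left(139 + 150\right) \left(- (1 + 6)\right) = 289 \left(\left(-1\right) 7\right) = 289 \left(-7\right) = -2023$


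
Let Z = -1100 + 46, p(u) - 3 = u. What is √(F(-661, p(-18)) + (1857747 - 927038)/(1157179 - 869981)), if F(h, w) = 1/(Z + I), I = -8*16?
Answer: √23334414114144390/84867009 ≈ 1.7999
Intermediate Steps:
p(u) = 3 + u
I = -128
Z = -1054
F(h, w) = -1/1182 (F(h, w) = 1/(-1054 - 128) = 1/(-1182) = -1/1182)
√(F(-661, p(-18)) + (1857747 - 927038)/(1157179 - 869981)) = √(-1/1182 + (1857747 - 927038)/(1157179 - 869981)) = √(-1/1182 + 930709/287198) = √(274952710/84867009) = √23334414114144390/84867009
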